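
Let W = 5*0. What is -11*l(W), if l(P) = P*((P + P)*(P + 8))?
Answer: 0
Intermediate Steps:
W = 0
l(P) = 2*P²*(8 + P) (l(P) = P*((2*P)*(8 + P)) = P*(2*P*(8 + P)) = 2*P²*(8 + P))
-11*l(W) = -22*0²*(8 + 0) = -22*0*8 = -11*0 = 0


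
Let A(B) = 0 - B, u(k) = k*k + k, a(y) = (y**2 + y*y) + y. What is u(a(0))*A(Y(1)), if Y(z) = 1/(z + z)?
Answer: 0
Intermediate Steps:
a(y) = y + 2*y**2 (a(y) = (y**2 + y**2) + y = 2*y**2 + y = y + 2*y**2)
u(k) = k + k**2 (u(k) = k**2 + k = k + k**2)
Y(z) = 1/(2*z)
A(B) = -B
u(a(0))*A(Y(1)) = ((0*(1 + 2*0))*(1 + 0*(1 + 2*0)))*(-1/(2*1)) = ((0*(1 + 0))*(1 + 0*(1 + 0)))*(-1/2) = ((0*1)*(1 + 0*1))*(-1*1/2) = (0*(1 + 0))*(-1/2) = (0*1)*(-1/2) = 0*(-1/2) = 0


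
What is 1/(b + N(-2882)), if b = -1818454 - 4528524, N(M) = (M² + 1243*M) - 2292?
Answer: -1/1625672 ≈ -6.1513e-7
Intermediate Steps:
N(M) = -2292 + M² + 1243*M
b = -6346978
1/(b + N(-2882)) = 1/(-6346978 + (-2292 + (-2882)² + 1243*(-2882))) = 1/(-6346978 + (-2292 + 8305924 - 3582326)) = 1/(-6346978 + 4721306) = 1/(-1625672) = -1/1625672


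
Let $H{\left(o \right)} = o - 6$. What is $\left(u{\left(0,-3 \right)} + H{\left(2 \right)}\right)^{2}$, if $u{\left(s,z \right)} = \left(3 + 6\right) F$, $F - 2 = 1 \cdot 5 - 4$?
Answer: $529$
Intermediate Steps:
$H{\left(o \right)} = -6 + o$ ($H{\left(o \right)} = o - 6 = -6 + o$)
$F = 3$ ($F = 2 + \left(1 \cdot 5 - 4\right) = 2 + \left(5 - 4\right) = 2 + 1 = 3$)
$u{\left(s,z \right)} = 27$ ($u{\left(s,z \right)} = \left(3 + 6\right) 3 = 9 \cdot 3 = 27$)
$\left(u{\left(0,-3 \right)} + H{\left(2 \right)}\right)^{2} = \left(27 + \left(-6 + 2\right)\right)^{2} = \left(27 - 4\right)^{2} = 23^{2} = 529$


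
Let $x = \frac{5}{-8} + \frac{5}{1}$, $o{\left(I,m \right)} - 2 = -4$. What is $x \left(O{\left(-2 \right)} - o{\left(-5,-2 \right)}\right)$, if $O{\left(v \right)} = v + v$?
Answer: $- \frac{35}{4} \approx -8.75$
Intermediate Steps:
$O{\left(v \right)} = 2 v$
$o{\left(I,m \right)} = -2$ ($o{\left(I,m \right)} = 2 - 4 = -2$)
$x = \frac{35}{8}$ ($x = 5 \left(- \frac{1}{8}\right) + 5 \cdot 1 = - \frac{5}{8} + 5 = \frac{35}{8} \approx 4.375$)
$x \left(O{\left(-2 \right)} - o{\left(-5,-2 \right)}\right) = \frac{35 \left(2 \left(-2\right) - -2\right)}{8} = \frac{35 \left(-4 + 2\right)}{8} = \frac{35}{8} \left(-2\right) = - \frac{35}{4}$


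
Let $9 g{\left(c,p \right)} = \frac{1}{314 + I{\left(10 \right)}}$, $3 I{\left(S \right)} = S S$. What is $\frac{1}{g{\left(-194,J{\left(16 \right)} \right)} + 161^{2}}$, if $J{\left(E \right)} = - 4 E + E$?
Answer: $\frac{3126}{81029047} \approx 3.8579 \cdot 10^{-5}$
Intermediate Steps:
$I{\left(S \right)} = \frac{S^{2}}{3}$ ($I{\left(S \right)} = \frac{S S}{3} = \frac{S^{2}}{3}$)
$J{\left(E \right)} = - 3 E$
$g{\left(c,p \right)} = \frac{1}{3126}$ ($g{\left(c,p \right)} = \frac{1}{9 \left(314 + \frac{10^{2}}{3}\right)} = \frac{1}{9 \left(314 + \frac{1}{3} \cdot 100\right)} = \frac{1}{9 \left(314 + \frac{100}{3}\right)} = \frac{1}{9 \cdot \frac{1042}{3}} = \frac{1}{9} \cdot \frac{3}{1042} = \frac{1}{3126}$)
$\frac{1}{g{\left(-194,J{\left(16 \right)} \right)} + 161^{2}} = \frac{1}{\frac{1}{3126} + 161^{2}} = \frac{1}{\frac{1}{3126} + 25921} = \frac{1}{\frac{81029047}{3126}} = \frac{3126}{81029047}$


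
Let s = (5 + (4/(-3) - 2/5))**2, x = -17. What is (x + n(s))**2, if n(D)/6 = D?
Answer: 12439729/5625 ≈ 2211.5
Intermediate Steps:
s = 2401/225 (s = (5 + (4*(-1/3) - 2*1/5))**2 = (5 + (-4/3 - 2/5))**2 = (5 - 26/15)**2 = (49/15)**2 = 2401/225 ≈ 10.671)
n(D) = 6*D
(x + n(s))**2 = (-17 + 6*(2401/225))**2 = (-17 + 4802/75)**2 = (3527/75)**2 = 12439729/5625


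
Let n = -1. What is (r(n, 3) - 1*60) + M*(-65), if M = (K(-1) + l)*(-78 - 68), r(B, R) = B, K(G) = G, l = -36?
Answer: -351191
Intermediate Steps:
M = 5402 (M = (-1 - 36)*(-78 - 68) = -37*(-146) = 5402)
(r(n, 3) - 1*60) + M*(-65) = (-1 - 1*60) + 5402*(-65) = (-1 - 60) - 351130 = -61 - 351130 = -351191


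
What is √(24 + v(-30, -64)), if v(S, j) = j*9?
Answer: 2*I*√138 ≈ 23.495*I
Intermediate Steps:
v(S, j) = 9*j
√(24 + v(-30, -64)) = √(24 + 9*(-64)) = √(24 - 576) = √(-552) = 2*I*√138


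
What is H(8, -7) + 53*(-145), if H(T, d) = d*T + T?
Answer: -7733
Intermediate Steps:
H(T, d) = T + T*d (H(T, d) = T*d + T = T + T*d)
H(8, -7) + 53*(-145) = 8*(1 - 7) + 53*(-145) = 8*(-6) - 7685 = -48 - 7685 = -7733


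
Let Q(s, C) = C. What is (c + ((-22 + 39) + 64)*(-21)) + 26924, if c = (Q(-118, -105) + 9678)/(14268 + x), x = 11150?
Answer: 641127787/25418 ≈ 25223.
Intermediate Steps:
c = 9573/25418 (c = (-105 + 9678)/(14268 + 11150) = 9573/25418 ≈ 0.37662)
(c + ((-22 + 39) + 64)*(-21)) + 26924 = (9573/25418 + ((-22 + 39) + 64)*(-21)) + 26924 = (9573/25418 + (17 + 64)*(-21)) + 26924 = (9573/25418 + 81*(-21)) + 26924 = (9573/25418 - 1701) + 26924 = -43226445/25418 + 26924 = 641127787/25418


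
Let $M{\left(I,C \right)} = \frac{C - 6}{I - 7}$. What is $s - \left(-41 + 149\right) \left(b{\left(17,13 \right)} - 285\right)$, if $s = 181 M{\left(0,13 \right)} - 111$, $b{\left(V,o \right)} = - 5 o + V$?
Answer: $35672$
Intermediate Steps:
$M{\left(I,C \right)} = \frac{-6 + C}{-7 + I}$
$b{\left(V,o \right)} = V - 5 o$
$s = -292$ ($s = 181 \frac{-6 + 13}{-7 + 0} - 111 = 181 \frac{1}{-7} \cdot 7 - 111 = 181 \left(\left(- \frac{1}{7}\right) 7\right) - 111 = 181 \left(-1\right) - 111 = -181 - 111 = -292$)
$s - \left(-41 + 149\right) \left(b{\left(17,13 \right)} - 285\right) = -292 - \left(-41 + 149\right) \left(\left(17 - 65\right) - 285\right) = -292 - 108 \left(\left(17 - 65\right) - 285\right) = -292 - 108 \left(-48 - 285\right) = -292 - 108 \left(-333\right) = -292 - -35964 = -292 + 35964 = 35672$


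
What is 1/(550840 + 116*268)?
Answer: 1/581928 ≈ 1.7184e-6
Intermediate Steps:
1/(550840 + 116*268) = 1/(550840 + 31088) = 1/581928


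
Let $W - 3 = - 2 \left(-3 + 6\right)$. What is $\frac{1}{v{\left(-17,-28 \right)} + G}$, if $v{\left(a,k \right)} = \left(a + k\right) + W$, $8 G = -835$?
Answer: $- \frac{8}{1219} \approx -0.0065628$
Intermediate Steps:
$G = - \frac{835}{8}$ ($G = \frac{1}{8} \left(-835\right) = - \frac{835}{8} \approx -104.38$)
$W = -3$ ($W = 3 - 2 \left(-3 + 6\right) = 3 - 6 = -3$)
$v{\left(a,k \right)} = -3 + a + k$ ($v{\left(a,k \right)} = \left(a + k\right) - 3 = -3 + a + k$)
$\frac{1}{v{\left(-17,-28 \right)} + G} = \frac{1}{\left(-3 - 17 - 28\right) - \frac{835}{8}} = \frac{1}{-48 - \frac{835}{8}} = \frac{1}{- \frac{1219}{8}} = - \frac{8}{1219}$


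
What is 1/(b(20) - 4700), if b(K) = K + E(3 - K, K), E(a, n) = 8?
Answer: -1/4672 ≈ -0.00021404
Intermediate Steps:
b(K) = 8 + K (b(K) = K + 8 = 8 + K)
1/(b(20) - 4700) = 1/((8 + 20) - 4700) = 1/(28 - 4700) = 1/(-4672) = -1/4672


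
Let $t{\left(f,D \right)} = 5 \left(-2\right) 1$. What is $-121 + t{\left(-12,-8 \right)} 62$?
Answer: $-741$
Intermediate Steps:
$t{\left(f,D \right)} = -10$ ($t{\left(f,D \right)} = \left(-10\right) 1 = -10$)
$-121 + t{\left(-12,-8 \right)} 62 = -121 - 620 = -741$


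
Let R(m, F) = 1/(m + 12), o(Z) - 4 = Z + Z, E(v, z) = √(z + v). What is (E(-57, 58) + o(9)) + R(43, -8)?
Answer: 1266/55 ≈ 23.018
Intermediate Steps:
E(v, z) = √(v + z)
o(Z) = 4 + 2*Z (o(Z) = 4 + (Z + Z) = 4 + 2*Z)
R(m, F) = 1/(12 + m)
(E(-57, 58) + o(9)) + R(43, -8) = (√(-57 + 58) + (4 + 2*9)) + 1/(12 + 43) = (√1 + (4 + 18)) + 1/55 = (1 + 22) + 1/55 = 23 + 1/55 = 1266/55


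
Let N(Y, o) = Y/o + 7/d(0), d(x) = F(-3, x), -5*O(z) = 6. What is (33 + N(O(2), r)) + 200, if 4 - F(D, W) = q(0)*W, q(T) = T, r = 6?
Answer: 4691/20 ≈ 234.55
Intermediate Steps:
O(z) = -6/5 (O(z) = -1/5*6 = -6/5)
F(D, W) = 4 (F(D, W) = 4 - 0*W = 4 - 1*0 = 4 + 0 = 4)
d(x) = 4
N(Y, o) = 7/4 + Y/o (N(Y, o) = Y/o + 7/4 = 7/4 + Y/o)
(33 + N(O(2), r)) + 200 = (33 + (7/4 - 6/5/6)) + 200 = (33 + (7/4 - 6/5*1/6)) + 200 = (33 + (7/4 - 1/5)) + 200 = (33 + 31/20) + 200 = 691/20 + 200 = 4691/20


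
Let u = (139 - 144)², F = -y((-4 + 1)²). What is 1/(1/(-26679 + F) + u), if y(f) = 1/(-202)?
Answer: 5389157/134728723 ≈ 0.040000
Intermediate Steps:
y(f) = -1/202
F = 1/202 (F = -1*(-1/202) = 1/202 ≈ 0.0049505)
u = 25 (u = (-5)² = 25)
1/(1/(-26679 + F) + u) = 1/(1/(-26679 + 1/202) + 25) = 1/(1/(-5389157/202) + 25) = 1/(-202/5389157 + 25) = 1/(134728723/5389157) = 5389157/134728723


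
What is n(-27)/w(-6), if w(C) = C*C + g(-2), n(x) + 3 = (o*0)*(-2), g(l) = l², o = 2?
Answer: -3/40 ≈ -0.075000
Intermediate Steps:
n(x) = -3 (n(x) = -3 + (2*0)*(-2) = -3 + 0*(-2) = -3 + 0 = -3)
w(C) = 4 + C² (w(C) = C*C + (-2)² = C² + 4 = 4 + C²)
n(-27)/w(-6) = -3/(4 + (-6)²) = -3/(4 + 36) = -3/40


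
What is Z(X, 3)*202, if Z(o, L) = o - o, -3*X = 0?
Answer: 0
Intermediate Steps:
X = 0 (X = -1/3*0 = 0)
Z(o, L) = 0
Z(X, 3)*202 = 0*202 = 0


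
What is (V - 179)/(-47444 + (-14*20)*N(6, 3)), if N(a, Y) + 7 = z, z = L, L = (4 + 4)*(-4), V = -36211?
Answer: 18195/18262 ≈ 0.99633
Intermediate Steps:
L = -32 (L = 8*(-4) = -32)
z = -32
N(a, Y) = -39 (N(a, Y) = -7 - 32 = -39)
(V - 179)/(-47444 + (-14*20)*N(6, 3)) = (-36211 - 179)/(-47444 - 14*20*(-39)) = -36390/(-47444 - 280*(-39)) = -36390/(-47444 + 10920) = -36390/(-36524) = -36390*(-1/36524) = 18195/18262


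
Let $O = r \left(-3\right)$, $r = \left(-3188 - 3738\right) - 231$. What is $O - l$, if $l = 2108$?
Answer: $19363$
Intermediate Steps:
$r = -7157$ ($r = -6926 - 231 = -7157$)
$O = 21471$ ($O = \left(-7157\right) \left(-3\right) = 21471$)
$O - l = 21471 - 2108 = 19363$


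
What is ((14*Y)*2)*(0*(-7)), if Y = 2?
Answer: 0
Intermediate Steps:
((14*Y)*2)*(0*(-7)) = ((14*2)*2)*(0*(-7)) = (28*2)*0 = 56*0 = 0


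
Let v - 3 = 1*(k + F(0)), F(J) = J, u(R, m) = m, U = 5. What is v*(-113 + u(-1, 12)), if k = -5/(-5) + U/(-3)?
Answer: -707/3 ≈ -235.67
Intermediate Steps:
k = -2/3 (k = -5/(-5) + 5/(-3) = -5*(-1/5) + 5*(-1/3) = 1 - 5/3 = -2/3 ≈ -0.66667)
v = 7/3 (v = 3 + 1*(-2/3 + 0) = 3 + 1*(-2/3) = 3 - 2/3 = 7/3 ≈ 2.3333)
v*(-113 + u(-1, 12)) = 7*(-113 + 12)/3 = (7/3)*(-101) = -707/3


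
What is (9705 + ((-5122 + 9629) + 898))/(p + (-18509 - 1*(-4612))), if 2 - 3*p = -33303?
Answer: -22665/4193 ≈ -5.4054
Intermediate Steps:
p = 33305/3 (p = ⅔ - ⅓*(-33303) = ⅔ + 11101 = 33305/3 ≈ 11102.)
(9705 + ((-5122 + 9629) + 898))/(p + (-18509 - 1*(-4612))) = (9705 + ((-5122 + 9629) + 898))/(33305/3 + (-18509 - 1*(-4612))) = (9705 + (4507 + 898))/(33305/3 + (-18509 + 4612)) = (9705 + 5405)/(33305/3 - 13897) = 15110/(-8386/3) = 15110*(-3/8386) = -22665/4193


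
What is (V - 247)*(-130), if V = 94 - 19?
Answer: 22360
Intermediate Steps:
V = 75
(V - 247)*(-130) = (75 - 247)*(-130) = -172*(-130) = 22360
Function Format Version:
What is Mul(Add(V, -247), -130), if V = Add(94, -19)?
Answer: 22360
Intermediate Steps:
V = 75
Mul(Add(V, -247), -130) = Mul(Add(75, -247), -130) = Mul(-172, -130) = 22360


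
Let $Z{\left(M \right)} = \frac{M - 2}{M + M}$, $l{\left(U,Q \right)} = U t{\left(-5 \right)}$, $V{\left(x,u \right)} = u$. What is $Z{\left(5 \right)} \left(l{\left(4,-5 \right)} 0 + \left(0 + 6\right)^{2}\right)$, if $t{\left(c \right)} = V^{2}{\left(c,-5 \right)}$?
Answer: $\frac{54}{5} \approx 10.8$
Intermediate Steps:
$t{\left(c \right)} = 25$ ($t{\left(c \right)} = \left(-5\right)^{2} = 25$)
$l{\left(U,Q \right)} = 25 U$ ($l{\left(U,Q \right)} = U 25 = 25 U$)
$Z{\left(M \right)} = \frac{-2 + M}{2 M}$
$Z{\left(5 \right)} \left(l{\left(4,-5 \right)} 0 + \left(0 + 6\right)^{2}\right) = \frac{-2 + 5}{2 \cdot 5} \left(25 \cdot 4 \cdot 0 + \left(0 + 6\right)^{2}\right) = \frac{1}{2} \cdot \frac{1}{5} \cdot 3 \left(100 \cdot 0 + 6^{2}\right) = \frac{3 \left(0 + 36\right)}{10} = \frac{3}{10} \cdot 36 = \frac{54}{5}$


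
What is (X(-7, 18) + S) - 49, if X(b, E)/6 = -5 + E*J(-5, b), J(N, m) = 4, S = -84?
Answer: 269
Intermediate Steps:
X(b, E) = -30 + 24*E (X(b, E) = 6*(-5 + E*4) = 6*(-5 + 4*E) = -30 + 24*E)
(X(-7, 18) + S) - 49 = ((-30 + 24*18) - 84) - 49 = ((-30 + 432) - 84) - 49 = (402 - 84) - 49 = 318 - 49 = 269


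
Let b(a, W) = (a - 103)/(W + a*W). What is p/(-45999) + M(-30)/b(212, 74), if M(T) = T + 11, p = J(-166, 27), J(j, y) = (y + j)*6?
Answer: -4591865872/1671297 ≈ -2747.5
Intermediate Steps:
b(a, W) = (-103 + a)/(W + W*a)
J(j, y) = 6*j + 6*y (J(j, y) = (j + y)*6 = 6*j + 6*y)
p = -834 (p = 6*(-166) + 6*27 = -996 + 162 = -834)
M(T) = 11 + T
p/(-45999) + M(-30)/b(212, 74) = -834/(-45999) + (11 - 30)/(((-103 + 212)/(74*(1 + 212)))) = -834*(-1/45999) - 19/((1/74)*109/213) = 278/15333 - 19/((1/74)*(1/213)*109) = 278/15333 - 19/109/15762 = 278/15333 - 19*15762/109 = 278/15333 - 299478/109 = -4591865872/1671297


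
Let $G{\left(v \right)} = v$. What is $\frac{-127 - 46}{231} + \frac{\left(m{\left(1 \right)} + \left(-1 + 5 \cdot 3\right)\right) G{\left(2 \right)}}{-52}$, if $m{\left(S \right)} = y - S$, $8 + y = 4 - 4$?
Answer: $- \frac{5653}{6006} \approx -0.94123$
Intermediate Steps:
$y = -8$ ($y = -8 + \left(4 - 4\right) = -8 + 0 = -8$)
$m{\left(S \right)} = -8 - S$
$\frac{-127 - 46}{231} + \frac{\left(m{\left(1 \right)} + \left(-1 + 5 \cdot 3\right)\right) G{\left(2 \right)}}{-52} = \frac{-127 - 46}{231} + \frac{\left(\left(-8 - 1\right) + \left(-1 + 5 \cdot 3\right)\right) 2}{-52} = \left(-127 - 46\right) \frac{1}{231} + \left(\left(-8 - 1\right) + \left(-1 + 15\right)\right) 2 \left(- \frac{1}{52}\right) = \left(-173\right) \frac{1}{231} + \left(-9 + 14\right) 2 \left(- \frac{1}{52}\right) = - \frac{173}{231} + 5 \cdot 2 \left(- \frac{1}{52}\right) = - \frac{173}{231} + 10 \left(- \frac{1}{52}\right) = - \frac{173}{231} - \frac{5}{26} = - \frac{5653}{6006}$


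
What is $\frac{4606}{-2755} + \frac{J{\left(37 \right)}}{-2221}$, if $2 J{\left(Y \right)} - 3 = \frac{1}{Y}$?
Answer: $- \frac{378661542}{226397635} \approx -1.6726$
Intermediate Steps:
$J{\left(Y \right)} = \frac{3}{2} + \frac{1}{2 Y}$
$\frac{4606}{-2755} + \frac{J{\left(37 \right)}}{-2221} = \frac{4606}{-2755} + \frac{\frac{1}{2} \cdot \frac{1}{37} \left(1 + 3 \cdot 37\right)}{-2221} = 4606 \left(- \frac{1}{2755}\right) + \frac{1}{2} \cdot \frac{1}{37} \left(1 + 111\right) \left(- \frac{1}{2221}\right) = - \frac{4606}{2755} + \frac{1}{2} \cdot \frac{1}{37} \cdot 112 \left(- \frac{1}{2221}\right) = - \frac{4606}{2755} + \frac{56}{37} \left(- \frac{1}{2221}\right) = - \frac{4606}{2755} - \frac{56}{82177} = - \frac{378661542}{226397635}$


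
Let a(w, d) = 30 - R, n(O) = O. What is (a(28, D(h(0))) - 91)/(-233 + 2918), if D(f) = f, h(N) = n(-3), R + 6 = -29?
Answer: -26/2685 ≈ -0.0096834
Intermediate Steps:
R = -35 (R = -6 - 29 = -35)
h(N) = -3
a(w, d) = 65 (a(w, d) = 30 - 1*(-35) = 30 + 35 = 65)
(a(28, D(h(0))) - 91)/(-233 + 2918) = (65 - 91)/(-233 + 2918) = -26/2685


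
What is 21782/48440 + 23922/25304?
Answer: 26718022/19151965 ≈ 1.3951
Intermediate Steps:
21782/48440 + 23922/25304 = 21782*(1/48440) + 23922*(1/25304) = 10891/24220 + 11961/12652 = 26718022/19151965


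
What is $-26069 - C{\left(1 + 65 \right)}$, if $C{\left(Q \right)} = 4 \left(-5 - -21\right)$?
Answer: $-26133$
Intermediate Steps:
$C{\left(Q \right)} = 64$ ($C{\left(Q \right)} = 4 \left(-5 + 21\right) = 4 \cdot 16 = 64$)
$-26069 - C{\left(1 + 65 \right)} = -26069 - 64 = -26133$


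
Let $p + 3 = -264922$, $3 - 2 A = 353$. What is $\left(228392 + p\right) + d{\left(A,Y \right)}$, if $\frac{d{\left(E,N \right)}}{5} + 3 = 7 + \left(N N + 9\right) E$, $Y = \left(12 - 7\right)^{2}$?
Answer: $-591263$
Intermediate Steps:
$A = -175$ ($A = \frac{3}{2} - \frac{353}{2} = -175$)
$Y = 25$ ($Y = 5^{2} = 25$)
$d{\left(E,N \right)} = 20 + 5 E \left(9 + N^{2}\right)$ ($d{\left(E,N \right)} = -15 + 5 \left(7 + \left(N N + 9\right) E\right) = -15 + 5 \left(7 + \left(N^{2} + 9\right) E\right) = -15 + 5 \left(7 + \left(9 + N^{2}\right) E\right) = -15 + 5 \left(7 + E \left(9 + N^{2}\right)\right) = -15 + \left(35 + 5 E \left(9 + N^{2}\right)\right) = 20 + 5 E \left(9 + N^{2}\right)$)
$p = -264925$ ($p = -3 - 264922 = -264925$)
$\left(228392 + p\right) + d{\left(A,Y \right)} = \left(228392 - 264925\right) + \left(20 + 45 \left(-175\right) + 5 \left(-175\right) 25^{2}\right) = -36533 + \left(20 - 7875 + 5 \left(-175\right) 625\right) = -36533 - 554730 = -591263$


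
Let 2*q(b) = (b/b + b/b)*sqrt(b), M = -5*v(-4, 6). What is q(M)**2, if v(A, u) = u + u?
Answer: -60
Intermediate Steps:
v(A, u) = 2*u
M = -60 (M = -10*6 = -5*12 = -60)
q(b) = sqrt(b) (q(b) = ((b/b + b/b)*sqrt(b))/2 = ((1 + 1)*sqrt(b))/2 = (2*sqrt(b))/2 = sqrt(b))
q(M)**2 = (sqrt(-60))**2 = (2*I*sqrt(15))**2 = -60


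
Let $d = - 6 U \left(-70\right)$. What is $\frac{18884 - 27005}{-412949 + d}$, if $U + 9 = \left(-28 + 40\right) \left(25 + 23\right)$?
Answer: $\frac{8121}{174809} \approx 0.046456$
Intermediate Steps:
$U = 567$ ($U = -9 + \left(-28 + 40\right) \left(25 + 23\right) = -9 + 12 \cdot 48 = -9 + 576 = 567$)
$d = 238140$ ($d = \left(-6\right) 567 \left(-70\right) = \left(-3402\right) \left(-70\right) = 238140$)
$\frac{18884 - 27005}{-412949 + d} = \frac{18884 - 27005}{-412949 + 238140} = - \frac{8121}{-174809} = \left(-8121\right) \left(- \frac{1}{174809}\right) = \frac{8121}{174809}$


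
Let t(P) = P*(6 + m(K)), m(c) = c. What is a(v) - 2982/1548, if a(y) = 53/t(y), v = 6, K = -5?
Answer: 297/43 ≈ 6.9070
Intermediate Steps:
t(P) = P (t(P) = P*(6 - 5) = P*1 = P)
a(y) = 53/y
a(v) - 2982/1548 = 53/6 - 2982/1548 = 53*(⅙) - 2982*1/1548 = 53/6 - 497/258 = 297/43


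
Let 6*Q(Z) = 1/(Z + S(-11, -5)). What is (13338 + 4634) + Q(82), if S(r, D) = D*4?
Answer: 6685585/372 ≈ 17972.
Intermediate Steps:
S(r, D) = 4*D
Q(Z) = 1/(6*(-20 + Z)) (Q(Z) = 1/(6*(Z + 4*(-5))) = 1/(6*(Z - 20)) = 1/(6*(-20 + Z)))
(13338 + 4634) + Q(82) = (13338 + 4634) + 1/(6*(-20 + 82)) = 17972 + (⅙)/62 = 17972 + (⅙)*(1/62) = 17972 + 1/372 = 6685585/372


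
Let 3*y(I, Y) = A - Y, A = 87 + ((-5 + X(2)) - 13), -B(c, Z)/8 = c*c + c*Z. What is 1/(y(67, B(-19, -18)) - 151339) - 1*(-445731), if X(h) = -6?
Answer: 199834579227/448330 ≈ 4.4573e+5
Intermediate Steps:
B(c, Z) = -8*c**2 - 8*Z*c (B(c, Z) = -8*(c*c + c*Z) = -8*(c**2 + Z*c) = -8*c**2 - 8*Z*c)
A = 63 (A = 87 + ((-5 - 6) - 13) = 87 + (-11 - 13) = 87 - 24 = 63)
y(I, Y) = 21 - Y/3 (y(I, Y) = (63 - Y)/3 = 21 - Y/3)
1/(y(67, B(-19, -18)) - 151339) - 1*(-445731) = 1/((21 - (-8)*(-19)*(-18 - 19)/3) - 151339) - 1*(-445731) = 1/((21 - (-8)*(-19)*(-37)/3) - 151339) + 445731 = 1/((21 - 1/3*(-5624)) - 151339) + 445731 = 1/((21 + 5624/3) - 151339) + 445731 = 1/(5687/3 - 151339) + 445731 = 1/(-448330/3) + 445731 = -3/448330 + 445731 = 199834579227/448330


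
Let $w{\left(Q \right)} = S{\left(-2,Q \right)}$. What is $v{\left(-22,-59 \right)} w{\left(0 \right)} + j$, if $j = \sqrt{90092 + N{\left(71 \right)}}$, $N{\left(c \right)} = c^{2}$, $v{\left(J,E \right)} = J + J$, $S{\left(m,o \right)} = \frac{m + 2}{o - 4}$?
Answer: $\sqrt{95133} \approx 308.44$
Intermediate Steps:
$S{\left(m,o \right)} = \frac{2 + m}{-4 + o}$
$w{\left(Q \right)} = 0$ ($w{\left(Q \right)} = \frac{2 - 2}{-4 + Q} = \frac{1}{-4 + Q} 0 = 0$)
$v{\left(J,E \right)} = 2 J$
$j = \sqrt{95133}$ ($j = \sqrt{90092 + 71^{2}} = \sqrt{90092 + 5041} = \sqrt{95133} \approx 308.44$)
$v{\left(-22,-59 \right)} w{\left(0 \right)} + j = 2 \left(-22\right) 0 + \sqrt{95133} = \left(-44\right) 0 + \sqrt{95133} = 0 + \sqrt{95133} = \sqrt{95133}$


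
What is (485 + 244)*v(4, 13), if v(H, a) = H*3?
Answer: 8748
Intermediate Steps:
v(H, a) = 3*H
(485 + 244)*v(4, 13) = (485 + 244)*(3*4) = 729*12 = 8748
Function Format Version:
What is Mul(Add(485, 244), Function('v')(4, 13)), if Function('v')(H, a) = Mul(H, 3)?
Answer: 8748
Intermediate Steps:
Function('v')(H, a) = Mul(3, H)
Mul(Add(485, 244), Function('v')(4, 13)) = Mul(Add(485, 244), Mul(3, 4)) = Mul(729, 12) = 8748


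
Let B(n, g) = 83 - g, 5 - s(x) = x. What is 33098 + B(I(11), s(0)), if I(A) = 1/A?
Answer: 33176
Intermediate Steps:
s(x) = 5 - x
33098 + B(I(11), s(0)) = 33098 + (83 - (5 - 1*0)) = 33098 + (83 - (5 + 0)) = 33098 + (83 - 1*5) = 33098 + (83 - 5) = 33098 + 78 = 33176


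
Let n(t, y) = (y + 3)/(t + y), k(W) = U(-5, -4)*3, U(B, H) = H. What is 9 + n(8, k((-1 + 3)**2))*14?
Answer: 81/2 ≈ 40.500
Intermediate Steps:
k(W) = -12 (k(W) = -4*3 = -12)
n(t, y) = (3 + y)/(t + y)
9 + n(8, k((-1 + 3)**2))*14 = 9 + ((3 - 12)/(8 - 12))*14 = 9 + (-9/(-4))*14 = 9 - 1/4*(-9)*14 = 9 + (9/4)*14 = 9 + 63/2 = 81/2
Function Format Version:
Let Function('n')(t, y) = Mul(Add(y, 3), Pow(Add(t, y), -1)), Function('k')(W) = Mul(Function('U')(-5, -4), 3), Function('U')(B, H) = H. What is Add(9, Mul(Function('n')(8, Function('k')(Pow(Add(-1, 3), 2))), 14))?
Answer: Rational(81, 2) ≈ 40.500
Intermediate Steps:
Function('k')(W) = -12 (Function('k')(W) = Mul(-4, 3) = -12)
Function('n')(t, y) = Mul(Pow(Add(t, y), -1), Add(3, y)) (Function('n')(t, y) = Mul(Add(3, y), Pow(Add(t, y), -1)) = Mul(Pow(Add(t, y), -1), Add(3, y)))
Add(9, Mul(Function('n')(8, Function('k')(Pow(Add(-1, 3), 2))), 14)) = Add(9, Mul(Mul(Pow(Add(8, -12), -1), Add(3, -12)), 14)) = Add(9, Mul(Mul(Pow(-4, -1), -9), 14)) = Add(9, Mul(Mul(Rational(-1, 4), -9), 14)) = Add(9, Mul(Rational(9, 4), 14)) = Add(9, Rational(63, 2)) = Rational(81, 2)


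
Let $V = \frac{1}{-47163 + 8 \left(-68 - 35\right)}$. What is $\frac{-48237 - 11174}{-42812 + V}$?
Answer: $\frac{2850955657}{2054419445} \approx 1.3877$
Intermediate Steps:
$V = - \frac{1}{47987}$ ($V = \frac{1}{-47163 + 8 \left(-103\right)} = \frac{1}{-47163 - 824} = \frac{1}{-47987} = - \frac{1}{47987} \approx -2.0839 \cdot 10^{-5}$)
$\frac{-48237 - 11174}{-42812 + V} = \frac{-48237 - 11174}{-42812 - \frac{1}{47987}} = - \frac{59411}{- \frac{2054419445}{47987}} = \left(-59411\right) \left(- \frac{47987}{2054419445}\right) = \frac{2850955657}{2054419445}$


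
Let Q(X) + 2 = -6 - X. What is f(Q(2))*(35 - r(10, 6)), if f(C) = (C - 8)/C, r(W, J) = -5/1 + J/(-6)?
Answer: 369/5 ≈ 73.800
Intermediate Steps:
r(W, J) = -5 - J/6 (r(W, J) = -5*1 + J*(-⅙) = -5 - J/6)
Q(X) = -8 - X (Q(X) = -2 + (-6 - X) = -8 - X)
f(C) = (-8 + C)/C
f(Q(2))*(35 - r(10, 6)) = ((-8 + (-8 - 1*2))/(-8 - 1*2))*(35 - (-5 - ⅙*6)) = ((-8 + (-8 - 2))/(-8 - 2))*(35 - (-5 - 1)) = ((-8 - 10)/(-10))*(35 - 1*(-6)) = (-⅒*(-18))*(35 + 6) = (9/5)*41 = 369/5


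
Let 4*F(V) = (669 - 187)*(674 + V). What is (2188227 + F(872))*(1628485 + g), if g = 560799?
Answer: 5198498643680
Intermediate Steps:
F(V) = 81217 + 241*V/2 (F(V) = ((669 - 187)*(674 + V))/4 = (482*(674 + V))/4 = (324868 + 482*V)/4 = 81217 + 241*V/2)
(2188227 + F(872))*(1628485 + g) = (2188227 + (81217 + (241/2)*872))*(1628485 + 560799) = (2188227 + (81217 + 105076))*2189284 = (2188227 + 186293)*2189284 = 2374520*2189284 = 5198498643680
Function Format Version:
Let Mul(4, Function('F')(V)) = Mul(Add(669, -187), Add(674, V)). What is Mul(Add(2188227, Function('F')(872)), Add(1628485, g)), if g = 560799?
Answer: 5198498643680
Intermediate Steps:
Function('F')(V) = Add(81217, Mul(Rational(241, 2), V)) (Function('F')(V) = Mul(Rational(1, 4), Mul(Add(669, -187), Add(674, V))) = Mul(Rational(1, 4), Mul(482, Add(674, V))) = Mul(Rational(1, 4), Add(324868, Mul(482, V))) = Add(81217, Mul(Rational(241, 2), V)))
Mul(Add(2188227, Function('F')(872)), Add(1628485, g)) = Mul(Add(2188227, Add(81217, Mul(Rational(241, 2), 872))), Add(1628485, 560799)) = Mul(Add(2188227, Add(81217, 105076)), 2189284) = Mul(Add(2188227, 186293), 2189284) = Mul(2374520, 2189284) = 5198498643680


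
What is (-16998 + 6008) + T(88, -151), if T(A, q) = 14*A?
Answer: -9758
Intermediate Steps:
(-16998 + 6008) + T(88, -151) = (-16998 + 6008) + 14*88 = -10990 + 1232 = -9758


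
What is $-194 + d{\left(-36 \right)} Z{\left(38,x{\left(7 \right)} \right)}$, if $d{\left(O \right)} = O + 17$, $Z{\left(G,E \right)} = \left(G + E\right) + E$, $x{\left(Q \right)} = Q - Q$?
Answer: $-916$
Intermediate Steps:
$x{\left(Q \right)} = 0$
$Z{\left(G,E \right)} = G + 2 E$ ($Z{\left(G,E \right)} = \left(E + G\right) + E = G + 2 E$)
$d{\left(O \right)} = 17 + O$
$-194 + d{\left(-36 \right)} Z{\left(38,x{\left(7 \right)} \right)} = -194 + \left(17 - 36\right) \left(38 + 2 \cdot 0\right) = -194 - 19 \left(38 + 0\right) = -194 - 722 = -916$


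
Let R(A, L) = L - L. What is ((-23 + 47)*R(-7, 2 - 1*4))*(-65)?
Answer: 0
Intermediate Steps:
R(A, L) = 0
((-23 + 47)*R(-7, 2 - 1*4))*(-65) = ((-23 + 47)*0)*(-65) = (24*0)*(-65) = 0*(-65) = 0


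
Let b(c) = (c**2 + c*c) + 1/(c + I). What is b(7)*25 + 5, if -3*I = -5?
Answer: 63905/26 ≈ 2457.9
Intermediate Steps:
I = 5/3 (I = -1/3*(-5) = 5/3 ≈ 1.6667)
b(c) = 1/(5/3 + c) + 2*c**2 (b(c) = (c**2 + c*c) + 1/(c + 5/3) = (c**2 + c**2) + 1/(5/3 + c) = 2*c**2 + 1/(5/3 + c) = 1/(5/3 + c) + 2*c**2)
b(7)*25 + 5 = ((3 + 6*7**3 + 10*7**2)/(5 + 3*7))*25 + 5 = ((3 + 6*343 + 10*49)/(5 + 21))*25 + 5 = ((3 + 2058 + 490)/26)*25 + 5 = ((1/26)*2551)*25 + 5 = (2551/26)*25 + 5 = 63775/26 + 5 = 63905/26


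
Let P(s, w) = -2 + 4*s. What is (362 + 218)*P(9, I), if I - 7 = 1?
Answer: 19720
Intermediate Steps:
I = 8 (I = 7 + 1 = 8)
(362 + 218)*P(9, I) = (362 + 218)*(-2 + 4*9) = 580*(-2 + 36) = 580*34 = 19720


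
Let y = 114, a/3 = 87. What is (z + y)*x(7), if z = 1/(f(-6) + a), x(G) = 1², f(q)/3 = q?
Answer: 27703/243 ≈ 114.00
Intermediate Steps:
a = 261 (a = 3*87 = 261)
f(q) = 3*q
x(G) = 1
z = 1/243 (z = 1/(3*(-6) + 261) = 1/(-18 + 261) = 1/243 ≈ 0.0041152)
(z + y)*x(7) = (1/243 + 114)*1 = (27703/243)*1 = 27703/243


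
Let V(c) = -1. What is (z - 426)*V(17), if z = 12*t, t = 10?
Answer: 306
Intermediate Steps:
z = 120 (z = 12*10 = 120)
(z - 426)*V(17) = (120 - 426)*(-1) = -306*(-1) = 306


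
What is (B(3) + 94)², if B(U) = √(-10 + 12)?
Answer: (94 + √2)² ≈ 9103.9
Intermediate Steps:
B(U) = √2
(B(3) + 94)² = (√2 + 94)² = (94 + √2)²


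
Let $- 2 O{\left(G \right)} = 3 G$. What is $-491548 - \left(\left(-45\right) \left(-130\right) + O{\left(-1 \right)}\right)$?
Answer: $- \frac{994799}{2} \approx -4.974 \cdot 10^{5}$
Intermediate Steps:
$O{\left(G \right)} = - \frac{3 G}{2}$
$-491548 - \left(\left(-45\right) \left(-130\right) + O{\left(-1 \right)}\right) = -491548 - \left(\left(-45\right) \left(-130\right) - - \frac{3}{2}\right) = -491548 - \left(5850 + \frac{3}{2}\right) = -491548 - \frac{11703}{2} = - \frac{994799}{2}$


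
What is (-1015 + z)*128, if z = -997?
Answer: -257536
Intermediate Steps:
(-1015 + z)*128 = (-1015 - 997)*128 = -2012*128 = -257536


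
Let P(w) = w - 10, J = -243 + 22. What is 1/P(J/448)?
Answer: -448/4701 ≈ -0.095299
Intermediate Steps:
J = -221
P(w) = -10 + w
1/P(J/448) = 1/(-10 - 221/448) = 1/(-4701/448) = -448/4701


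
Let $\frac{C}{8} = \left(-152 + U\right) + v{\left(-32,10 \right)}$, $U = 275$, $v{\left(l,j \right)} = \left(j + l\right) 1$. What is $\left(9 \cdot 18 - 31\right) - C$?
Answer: $-677$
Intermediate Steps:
$v{\left(l,j \right)} = j + l$
$C = 808$ ($C = 8 \left(\left(-152 + 275\right) + \left(10 - 32\right)\right) = 8 \left(123 - 22\right) = 8 \cdot 101 = 808$)
$\left(9 \cdot 18 - 31\right) - C = \left(9 \cdot 18 - 31\right) - 808 = \left(162 - 31\right) - 808 = 131 - 808 = -677$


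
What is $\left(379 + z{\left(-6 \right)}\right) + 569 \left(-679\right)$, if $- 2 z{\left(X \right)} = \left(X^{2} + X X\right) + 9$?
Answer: $- \frac{772025}{2} \approx -3.8601 \cdot 10^{5}$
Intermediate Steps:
$z{\left(X \right)} = - \frac{9}{2} - X^{2}$ ($z{\left(X \right)} = - \frac{\left(X^{2} + X X\right) + 9}{2} = - \frac{\left(X^{2} + X^{2}\right) + 9}{2} = - \frac{2 X^{2} + 9}{2} = - \frac{9 + 2 X^{2}}{2} = - \frac{9}{2} - X^{2}$)
$\left(379 + z{\left(-6 \right)}\right) + 569 \left(-679\right) = \left(379 - \frac{81}{2}\right) + 569 \left(-679\right) = \left(379 - \frac{81}{2}\right) - 386351 = \frac{677}{2} - 386351 = - \frac{772025}{2}$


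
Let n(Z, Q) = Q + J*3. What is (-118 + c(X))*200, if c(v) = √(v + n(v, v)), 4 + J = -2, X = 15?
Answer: -23600 + 400*√3 ≈ -22907.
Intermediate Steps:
J = -6 (J = -4 - 2 = -6)
n(Z, Q) = -18 + Q (n(Z, Q) = Q - 6*3 = Q - 18 = -18 + Q)
c(v) = √(-18 + 2*v) (c(v) = √(v + (-18 + v)) = √(-18 + 2*v))
(-118 + c(X))*200 = (-118 + √(-18 + 2*15))*200 = (-118 + √(-18 + 30))*200 = (-118 + √12)*200 = (-118 + 2*√3)*200 = -23600 + 400*√3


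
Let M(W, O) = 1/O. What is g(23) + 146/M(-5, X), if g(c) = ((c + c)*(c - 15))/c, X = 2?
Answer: 308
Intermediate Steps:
g(c) = -30 + 2*c (g(c) = ((2*c)*(-15 + c))/c = (2*c*(-15 + c))/c = -30 + 2*c)
g(23) + 146/M(-5, X) = (-30 + 2*23) + 146/(1/2) = (-30 + 46) + 146/(1/2) = 16 + 146*2 = 16 + 292 = 308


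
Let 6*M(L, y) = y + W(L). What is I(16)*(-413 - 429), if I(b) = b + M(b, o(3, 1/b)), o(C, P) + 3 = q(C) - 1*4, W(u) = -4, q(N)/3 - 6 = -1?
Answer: -42100/3 ≈ -14033.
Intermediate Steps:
q(N) = 15 (q(N) = 18 + 3*(-1) = 18 - 3 = 15)
o(C, P) = 8 (o(C, P) = -3 + (15 - 1*4) = -3 + (15 - 4) = -3 + 11 = 8)
M(L, y) = -⅔ + y/6 (M(L, y) = (y - 4)/6 = (-4 + y)/6 = -⅔ + y/6)
I(b) = ⅔ + b (I(b) = b + (-⅔ + (⅙)*8) = b + (-⅔ + 4/3) = b + ⅔ = ⅔ + b)
I(16)*(-413 - 429) = (⅔ + 16)*(-413 - 429) = (50/3)*(-842) = -42100/3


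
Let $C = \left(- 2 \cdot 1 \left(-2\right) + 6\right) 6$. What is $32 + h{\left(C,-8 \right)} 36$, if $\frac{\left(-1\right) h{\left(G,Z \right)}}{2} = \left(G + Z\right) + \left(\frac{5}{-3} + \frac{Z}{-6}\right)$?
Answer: $-3688$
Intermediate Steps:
$C = 60$ ($C = \left(\left(-2\right) \left(-2\right) + 6\right) 6 = \left(4 + 6\right) 6 = 10 \cdot 6 = 60$)
$h{\left(G,Z \right)} = \frac{10}{3} - 2 G - \frac{5 Z}{3}$ ($h{\left(G,Z \right)} = - 2 \left(\left(G + Z\right) + \left(\frac{5}{-3} + \frac{Z}{-6}\right)\right) = - 2 \left(\left(G + Z\right) + \left(5 \left(- \frac{1}{3}\right) + Z \left(- \frac{1}{6}\right)\right)\right) = - 2 \left(\left(G + Z\right) - \left(\frac{5}{3} + \frac{Z}{6}\right)\right) = - 2 \left(- \frac{5}{3} + G + \frac{5 Z}{6}\right) = \frac{10}{3} - 2 G - \frac{5 Z}{3}$)
$32 + h{\left(C,-8 \right)} 36 = 32 + \left(\frac{10}{3} - 120 - - \frac{40}{3}\right) 36 = 32 + \left(\frac{10}{3} - 120 + \frac{40}{3}\right) 36 = 32 - 3720 = -3688$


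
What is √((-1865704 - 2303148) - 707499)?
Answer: I*√4876351 ≈ 2208.2*I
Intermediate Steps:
√((-1865704 - 2303148) - 707499) = √(-4168852 - 707499) = √(-4876351) = I*√4876351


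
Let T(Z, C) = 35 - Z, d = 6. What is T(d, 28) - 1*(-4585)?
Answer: 4614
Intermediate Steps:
T(d, 28) - 1*(-4585) = (35 - 1*6) - 1*(-4585) = (35 - 6) + 4585 = 29 + 4585 = 4614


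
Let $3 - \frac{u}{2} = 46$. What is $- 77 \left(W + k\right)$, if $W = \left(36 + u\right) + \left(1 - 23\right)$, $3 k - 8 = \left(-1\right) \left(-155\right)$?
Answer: $\frac{4081}{3} \approx 1360.3$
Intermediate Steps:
$k = \frac{163}{3}$ ($k = \frac{8}{3} + \frac{\left(-1\right) \left(-155\right)}{3} = \frac{8}{3} + \frac{1}{3} \cdot 155 = \frac{8}{3} + \frac{155}{3} = \frac{163}{3} \approx 54.333$)
$u = -86$ ($u = 6 - 92 = -86$)
$W = -72$ ($W = \left(36 - 86\right) + \left(1 - 23\right) = -50 - 22 = -72$)
$- 77 \left(W + k\right) = - 77 \left(-72 + \frac{163}{3}\right) = \left(-77\right) \left(- \frac{53}{3}\right) = \frac{4081}{3}$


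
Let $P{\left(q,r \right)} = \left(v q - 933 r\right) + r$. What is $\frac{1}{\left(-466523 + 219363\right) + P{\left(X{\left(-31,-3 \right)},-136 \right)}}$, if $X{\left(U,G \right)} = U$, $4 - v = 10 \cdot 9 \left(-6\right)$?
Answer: $- \frac{1}{137272} \approx -7.2848 \cdot 10^{-6}$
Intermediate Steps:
$v = 544$ ($v = 4 - 10 \cdot 9 \left(-6\right) = 4 - 90 \left(-6\right) = 4 - -540 = 4 + 540 = 544$)
$P{\left(q,r \right)} = - 932 r + 544 q$ ($P{\left(q,r \right)} = \left(544 q - 933 r\right) + r = \left(- 933 r + 544 q\right) + r = - 932 r + 544 q$)
$\frac{1}{\left(-466523 + 219363\right) + P{\left(X{\left(-31,-3 \right)},-136 \right)}} = \frac{1}{\left(-466523 + 219363\right) + \left(\left(-932\right) \left(-136\right) + 544 \left(-31\right)\right)} = \frac{1}{-247160 + \left(126752 - 16864\right)} = \frac{1}{-247160 + 109888} = \frac{1}{-137272} = - \frac{1}{137272}$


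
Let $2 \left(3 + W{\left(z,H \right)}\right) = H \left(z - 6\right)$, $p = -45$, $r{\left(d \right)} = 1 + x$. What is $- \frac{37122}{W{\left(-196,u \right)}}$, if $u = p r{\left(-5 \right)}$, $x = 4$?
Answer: $- \frac{6187}{3787} \approx -1.6337$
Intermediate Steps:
$r{\left(d \right)} = 5$ ($r{\left(d \right)} = 1 + 4 = 5$)
$u = -225$ ($u = \left(-45\right) 5 = -225$)
$W{\left(z,H \right)} = -3 + \frac{H \left(-6 + z\right)}{2}$ ($W{\left(z,H \right)} = -3 + \frac{H \left(z - 6\right)}{2} = -3 + \frac{H \left(-6 + z\right)}{2}$)
$- \frac{37122}{W{\left(-196,u \right)}} = - \frac{37122}{-3 - -675 + \frac{1}{2} \left(-225\right) \left(-196\right)} = - \frac{37122}{-3 + 675 + 22050} = - \frac{37122}{22722} = \left(-37122\right) \frac{1}{22722} = - \frac{6187}{3787}$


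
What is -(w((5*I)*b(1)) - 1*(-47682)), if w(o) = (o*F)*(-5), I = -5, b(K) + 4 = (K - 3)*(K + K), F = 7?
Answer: -40682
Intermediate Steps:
b(K) = -4 + 2*K*(-3 + K) (b(K) = -4 + (K - 3)*(K + K) = -4 + (-3 + K)*(2*K) = -4 + 2*K*(-3 + K))
w(o) = -35*o (w(o) = (o*7)*(-5) = (7*o)*(-5) = -35*o)
-(w((5*I)*b(1)) - 1*(-47682)) = -(-35*5*(-5)*(-4 - 6*1 + 2*1²) - 1*(-47682)) = -(-(-875)*(-4 - 6 + 2*1) + 47682) = -(-(-875)*(-4 - 6 + 2) + 47682) = -(-(-875)*(-8) + 47682) = -(-35*200 + 47682) = -(-7000 + 47682) = -1*40682 = -40682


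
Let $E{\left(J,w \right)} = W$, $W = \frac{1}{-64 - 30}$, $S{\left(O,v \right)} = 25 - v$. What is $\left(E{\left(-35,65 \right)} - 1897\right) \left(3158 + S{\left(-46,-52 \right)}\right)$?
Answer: $- \frac{576861965}{94} \approx -6.1368 \cdot 10^{6}$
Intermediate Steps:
$W = - \frac{1}{94}$ ($W = \frac{1}{-94} = - \frac{1}{94} \approx -0.010638$)
$E{\left(J,w \right)} = - \frac{1}{94}$
$\left(E{\left(-35,65 \right)} - 1897\right) \left(3158 + S{\left(-46,-52 \right)}\right) = \left(- \frac{1}{94} - 1897\right) \left(3158 + \left(25 - -52\right)\right) = - \frac{178319 \left(3158 + \left(25 + 52\right)\right)}{94} = - \frac{178319 \left(3158 + 77\right)}{94} = \left(- \frac{178319}{94}\right) 3235 = - \frac{576861965}{94}$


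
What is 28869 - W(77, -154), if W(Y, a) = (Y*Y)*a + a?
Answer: 942089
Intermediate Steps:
W(Y, a) = a + a*Y**2 (W(Y, a) = Y**2*a + a = a*Y**2 + a = a + a*Y**2)
28869 - W(77, -154) = 28869 - (-154)*(1 + 77**2) = 28869 - (-154)*(1 + 5929) = 28869 - (-154)*5930 = 28869 - 1*(-913220) = 28869 + 913220 = 942089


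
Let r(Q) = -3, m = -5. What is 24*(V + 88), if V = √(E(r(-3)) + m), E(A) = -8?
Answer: 2112 + 24*I*√13 ≈ 2112.0 + 86.533*I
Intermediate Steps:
V = I*√13 (V = √(-8 - 5) = √(-13) = I*√13 ≈ 3.6056*I)
24*(V + 88) = 24*(I*√13 + 88) = 24*(88 + I*√13) = 2112 + 24*I*√13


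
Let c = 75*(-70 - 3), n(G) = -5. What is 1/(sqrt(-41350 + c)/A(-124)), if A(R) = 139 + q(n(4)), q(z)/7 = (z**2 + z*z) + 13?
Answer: -116*I*sqrt(1873)/1873 ≈ -2.6803*I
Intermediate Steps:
c = -5475 (c = 75*(-73) = -5475)
q(z) = 91 + 14*z**2 (q(z) = 7*((z**2 + z*z) + 13) = 7*((z**2 + z**2) + 13) = 7*(2*z**2 + 13) = 7*(13 + 2*z**2) = 91 + 14*z**2)
A(R) = 580 (A(R) = 139 + (91 + 14*(-5)**2) = 139 + (91 + 14*25) = 139 + (91 + 350) = 139 + 441 = 580)
1/(sqrt(-41350 + c)/A(-124)) = 1/(sqrt(-41350 - 5475)/580) = 1/(sqrt(-46825)*(1/580)) = 1/((5*I*sqrt(1873))*(1/580)) = 1/(I*sqrt(1873)/116) = -116*I*sqrt(1873)/1873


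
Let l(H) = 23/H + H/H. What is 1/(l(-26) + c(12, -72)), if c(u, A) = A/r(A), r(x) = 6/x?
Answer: 26/22467 ≈ 0.0011573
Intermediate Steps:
c(u, A) = A²/6 (c(u, A) = A/((6/A)) = A*(A/6) = A²/6)
l(H) = 1 + 23/H (l(H) = 23/H + 1 = 1 + 23/H)
1/(l(-26) + c(12, -72)) = 1/((23 - 26)/(-26) + (⅙)*(-72)²) = 1/(-1/26*(-3) + (⅙)*5184) = 1/(3/26 + 864) = 1/(22467/26) = 26/22467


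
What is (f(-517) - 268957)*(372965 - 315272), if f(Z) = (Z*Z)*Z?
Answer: -7988021047410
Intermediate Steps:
f(Z) = Z³ (f(Z) = Z²*Z = Z³)
(f(-517) - 268957)*(372965 - 315272) = ((-517)³ - 268957)*(372965 - 315272) = (-138188413 - 268957)*57693 = -138457370*57693 = -7988021047410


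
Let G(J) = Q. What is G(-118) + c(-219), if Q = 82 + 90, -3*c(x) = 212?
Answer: 304/3 ≈ 101.33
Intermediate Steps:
c(x) = -212/3 (c(x) = -1/3*212 = -212/3)
Q = 172
G(J) = 172
G(-118) + c(-219) = 172 - 212/3 = 304/3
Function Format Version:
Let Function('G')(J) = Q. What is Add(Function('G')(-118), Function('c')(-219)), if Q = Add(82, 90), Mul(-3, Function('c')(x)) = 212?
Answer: Rational(304, 3) ≈ 101.33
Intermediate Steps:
Function('c')(x) = Rational(-212, 3) (Function('c')(x) = Mul(Rational(-1, 3), 212) = Rational(-212, 3))
Q = 172
Function('G')(J) = 172
Add(Function('G')(-118), Function('c')(-219)) = Add(172, Rational(-212, 3)) = Rational(304, 3)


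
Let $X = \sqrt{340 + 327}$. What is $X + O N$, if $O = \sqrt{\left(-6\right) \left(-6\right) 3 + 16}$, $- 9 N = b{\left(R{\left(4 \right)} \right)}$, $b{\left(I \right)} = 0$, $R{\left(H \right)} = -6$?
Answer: $\sqrt{667} \approx 25.826$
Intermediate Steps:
$X = \sqrt{667} \approx 25.826$
$N = 0$ ($N = \left(- \frac{1}{9}\right) 0 = 0$)
$O = 2 \sqrt{31}$ ($O = \sqrt{36 \cdot 3 + 16} = \sqrt{108 + 16} = \sqrt{124} = 2 \sqrt{31} \approx 11.136$)
$X + O N = \sqrt{667} + 2 \sqrt{31} \cdot 0 = \sqrt{667} + 0 = \sqrt{667}$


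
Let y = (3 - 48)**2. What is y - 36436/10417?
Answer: 21057989/10417 ≈ 2021.5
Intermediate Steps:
y = 2025 (y = (-45)**2 = 2025)
y - 36436/10417 = 2025 - 36436/10417 = 21057989/10417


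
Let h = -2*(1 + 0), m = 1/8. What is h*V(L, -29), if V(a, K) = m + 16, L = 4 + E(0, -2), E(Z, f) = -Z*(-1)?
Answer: -129/4 ≈ -32.250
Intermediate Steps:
E(Z, f) = Z
m = 1/8 ≈ 0.12500
L = 4 (L = 4 + 0 = 4)
V(a, K) = 129/8 (V(a, K) = 1/8 + 16 = 129/8)
h = -2 (h = -2*1 = -2)
h*V(L, -29) = -2*129/8 = -129/4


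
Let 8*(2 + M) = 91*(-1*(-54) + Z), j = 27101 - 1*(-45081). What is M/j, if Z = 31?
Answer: 7719/577456 ≈ 0.013367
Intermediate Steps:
j = 72182 (j = 27101 + 45081 = 72182)
M = 7719/8 (M = -2 + (91*(-1*(-54) + 31))/8 = -2 + (91*(54 + 31))/8 = -2 + (91*85)/8 = -2 + (⅛)*7735 = -2 + 7735/8 = 7719/8 ≈ 964.88)
M/j = (7719/8)/72182 = (7719/8)*(1/72182) = 7719/577456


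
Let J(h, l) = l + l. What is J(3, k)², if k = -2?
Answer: 16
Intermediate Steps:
J(h, l) = 2*l
J(3, k)² = (2*(-2))² = (-4)² = 16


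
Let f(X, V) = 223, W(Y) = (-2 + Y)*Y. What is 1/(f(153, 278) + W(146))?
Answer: 1/21247 ≈ 4.7065e-5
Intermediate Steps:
W(Y) = Y*(-2 + Y)
1/(f(153, 278) + W(146)) = 1/(223 + 146*(-2 + 146)) = 1/(223 + 146*144) = 1/(223 + 21024) = 1/21247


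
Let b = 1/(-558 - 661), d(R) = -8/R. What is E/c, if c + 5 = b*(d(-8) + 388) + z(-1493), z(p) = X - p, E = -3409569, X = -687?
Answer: -218750769/51370 ≈ -4258.3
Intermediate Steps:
z(p) = -687 - p
b = -1/1219 (b = 1/(-1219) = -1/1219 ≈ -0.00082034)
c = 976030/1219 (c = -5 + (-(-8/(-8) + 388)/1219 + (-687 - 1*(-1493))) = -5 + (-(-8*(-⅛) + 388)/1219 + (-687 + 1493)) = -5 + (-(1 + 388)/1219 + 806) = -5 + (-1/1219*389 + 806) = -5 + (-389/1219 + 806) = -5 + 982125/1219 = 976030/1219 ≈ 800.68)
E/c = -3409569/976030/1219 = -3409569*1219/976030 = -218750769/51370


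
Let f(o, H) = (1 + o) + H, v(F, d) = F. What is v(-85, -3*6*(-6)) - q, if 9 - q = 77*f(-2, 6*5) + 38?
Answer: 2177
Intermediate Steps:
f(o, H) = 1 + H + o
q = -2262 (q = 9 - (77*(1 + 6*5 - 2) + 38) = 9 - (77*(1 + 30 - 2) + 38) = 9 - (77*29 + 38) = 9 - (2233 + 38) = 9 - 1*2271 = 9 - 2271 = -2262)
v(-85, -3*6*(-6)) - q = -85 - 1*(-2262) = -85 + 2262 = 2177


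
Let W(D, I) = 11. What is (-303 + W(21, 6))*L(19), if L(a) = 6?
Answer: -1752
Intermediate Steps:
(-303 + W(21, 6))*L(19) = (-303 + 11)*6 = -292*6 = -1752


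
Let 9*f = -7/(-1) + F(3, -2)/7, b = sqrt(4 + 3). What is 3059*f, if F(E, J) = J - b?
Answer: 20539/9 - 437*sqrt(7)/9 ≈ 2153.6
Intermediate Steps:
b = sqrt(7) ≈ 2.6458
F(E, J) = J - sqrt(7)
f = 47/63 - sqrt(7)/63 (f = (-7/(-1) + (-2 - sqrt(7))/7)/9 = (-7*(-1) + (-2 - sqrt(7))*(1/7))/9 = (7 + (-2/7 - sqrt(7)/7))/9 = (47/7 - sqrt(7)/7)/9 = 47/63 - sqrt(7)/63 ≈ 0.70404)
3059*f = 3059*(47/63 - sqrt(7)/63) = 20539/9 - 437*sqrt(7)/9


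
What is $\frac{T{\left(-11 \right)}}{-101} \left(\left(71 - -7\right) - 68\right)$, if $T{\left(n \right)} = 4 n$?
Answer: $\frac{440}{101} \approx 4.3564$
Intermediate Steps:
$\frac{T{\left(-11 \right)}}{-101} \left(\left(71 - -7\right) - 68\right) = \frac{4 \left(-11\right)}{-101} \left(\left(71 - -7\right) - 68\right) = \left(-44\right) \left(- \frac{1}{101}\right) \left(\left(71 + 7\right) - 68\right) = \frac{44 \left(78 - 68\right)}{101} = \frac{44}{101} \cdot 10 = \frac{440}{101}$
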